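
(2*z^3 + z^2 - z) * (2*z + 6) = 4*z^4 + 14*z^3 + 4*z^2 - 6*z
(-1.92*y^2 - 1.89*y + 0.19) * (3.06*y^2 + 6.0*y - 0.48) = -5.8752*y^4 - 17.3034*y^3 - 9.837*y^2 + 2.0472*y - 0.0912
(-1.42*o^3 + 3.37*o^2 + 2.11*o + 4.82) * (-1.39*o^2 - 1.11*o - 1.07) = 1.9738*o^5 - 3.1081*o^4 - 5.1542*o^3 - 12.6478*o^2 - 7.6079*o - 5.1574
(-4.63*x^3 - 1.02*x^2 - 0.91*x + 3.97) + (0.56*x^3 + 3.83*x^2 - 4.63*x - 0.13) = -4.07*x^3 + 2.81*x^2 - 5.54*x + 3.84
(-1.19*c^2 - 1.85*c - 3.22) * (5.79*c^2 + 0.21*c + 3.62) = -6.8901*c^4 - 10.9614*c^3 - 23.3401*c^2 - 7.3732*c - 11.6564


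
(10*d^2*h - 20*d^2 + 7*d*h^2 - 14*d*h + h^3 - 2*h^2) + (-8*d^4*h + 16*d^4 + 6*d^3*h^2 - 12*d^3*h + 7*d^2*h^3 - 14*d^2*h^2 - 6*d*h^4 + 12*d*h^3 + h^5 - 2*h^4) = -8*d^4*h + 16*d^4 + 6*d^3*h^2 - 12*d^3*h + 7*d^2*h^3 - 14*d^2*h^2 + 10*d^2*h - 20*d^2 - 6*d*h^4 + 12*d*h^3 + 7*d*h^2 - 14*d*h + h^5 - 2*h^4 + h^3 - 2*h^2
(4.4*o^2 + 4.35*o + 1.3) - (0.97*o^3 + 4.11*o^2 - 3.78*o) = -0.97*o^3 + 0.29*o^2 + 8.13*o + 1.3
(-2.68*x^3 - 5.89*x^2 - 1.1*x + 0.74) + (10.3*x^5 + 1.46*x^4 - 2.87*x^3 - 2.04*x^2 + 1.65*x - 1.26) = 10.3*x^5 + 1.46*x^4 - 5.55*x^3 - 7.93*x^2 + 0.55*x - 0.52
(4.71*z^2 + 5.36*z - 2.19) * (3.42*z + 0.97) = 16.1082*z^3 + 22.8999*z^2 - 2.2906*z - 2.1243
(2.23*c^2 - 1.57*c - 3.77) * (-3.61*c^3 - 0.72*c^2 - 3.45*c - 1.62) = -8.0503*c^5 + 4.0621*c^4 + 7.0466*c^3 + 4.5183*c^2 + 15.5499*c + 6.1074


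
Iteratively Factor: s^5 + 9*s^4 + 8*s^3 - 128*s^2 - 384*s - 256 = (s + 4)*(s^4 + 5*s^3 - 12*s^2 - 80*s - 64) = (s - 4)*(s + 4)*(s^3 + 9*s^2 + 24*s + 16) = (s - 4)*(s + 4)^2*(s^2 + 5*s + 4) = (s - 4)*(s + 1)*(s + 4)^2*(s + 4)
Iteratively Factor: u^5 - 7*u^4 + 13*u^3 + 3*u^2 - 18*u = (u)*(u^4 - 7*u^3 + 13*u^2 + 3*u - 18) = u*(u - 3)*(u^3 - 4*u^2 + u + 6) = u*(u - 3)^2*(u^2 - u - 2) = u*(u - 3)^2*(u - 2)*(u + 1)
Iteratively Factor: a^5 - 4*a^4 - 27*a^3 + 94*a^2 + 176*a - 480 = (a + 4)*(a^4 - 8*a^3 + 5*a^2 + 74*a - 120) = (a - 2)*(a + 4)*(a^3 - 6*a^2 - 7*a + 60) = (a - 2)*(a + 3)*(a + 4)*(a^2 - 9*a + 20) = (a - 5)*(a - 2)*(a + 3)*(a + 4)*(a - 4)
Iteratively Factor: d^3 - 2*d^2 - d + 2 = (d + 1)*(d^2 - 3*d + 2) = (d - 2)*(d + 1)*(d - 1)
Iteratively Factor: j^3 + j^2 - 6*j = (j)*(j^2 + j - 6) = j*(j - 2)*(j + 3)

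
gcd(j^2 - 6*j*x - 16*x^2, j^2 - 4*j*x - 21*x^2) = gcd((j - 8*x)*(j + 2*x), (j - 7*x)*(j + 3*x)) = 1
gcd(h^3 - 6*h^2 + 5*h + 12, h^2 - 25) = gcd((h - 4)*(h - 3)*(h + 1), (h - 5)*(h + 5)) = 1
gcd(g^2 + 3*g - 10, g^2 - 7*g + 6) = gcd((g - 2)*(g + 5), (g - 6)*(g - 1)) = 1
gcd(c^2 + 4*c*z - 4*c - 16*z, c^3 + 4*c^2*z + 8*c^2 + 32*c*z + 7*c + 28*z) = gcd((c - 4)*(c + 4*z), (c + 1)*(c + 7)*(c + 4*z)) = c + 4*z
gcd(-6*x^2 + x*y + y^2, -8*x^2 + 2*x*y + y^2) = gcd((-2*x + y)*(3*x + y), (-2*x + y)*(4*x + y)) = 2*x - y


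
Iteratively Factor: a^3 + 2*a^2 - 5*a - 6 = (a - 2)*(a^2 + 4*a + 3) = (a - 2)*(a + 1)*(a + 3)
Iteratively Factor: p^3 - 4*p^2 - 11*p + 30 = (p - 5)*(p^2 + p - 6) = (p - 5)*(p - 2)*(p + 3)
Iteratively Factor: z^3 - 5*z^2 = (z)*(z^2 - 5*z) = z^2*(z - 5)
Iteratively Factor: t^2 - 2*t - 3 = (t - 3)*(t + 1)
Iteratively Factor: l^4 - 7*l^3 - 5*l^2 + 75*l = (l)*(l^3 - 7*l^2 - 5*l + 75) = l*(l - 5)*(l^2 - 2*l - 15) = l*(l - 5)*(l + 3)*(l - 5)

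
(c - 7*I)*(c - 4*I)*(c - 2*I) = c^3 - 13*I*c^2 - 50*c + 56*I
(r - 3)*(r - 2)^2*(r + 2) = r^4 - 5*r^3 + 2*r^2 + 20*r - 24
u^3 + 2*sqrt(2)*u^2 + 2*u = u*(u + sqrt(2))^2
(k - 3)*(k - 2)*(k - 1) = k^3 - 6*k^2 + 11*k - 6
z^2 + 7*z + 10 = (z + 2)*(z + 5)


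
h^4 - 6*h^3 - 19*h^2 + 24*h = h*(h - 8)*(h - 1)*(h + 3)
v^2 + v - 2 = (v - 1)*(v + 2)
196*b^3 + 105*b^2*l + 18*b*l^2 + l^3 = (4*b + l)*(7*b + l)^2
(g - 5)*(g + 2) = g^2 - 3*g - 10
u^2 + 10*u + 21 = (u + 3)*(u + 7)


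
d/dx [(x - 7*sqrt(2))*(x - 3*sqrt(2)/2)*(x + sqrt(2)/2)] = 3*x^2 - 16*sqrt(2)*x + 25/2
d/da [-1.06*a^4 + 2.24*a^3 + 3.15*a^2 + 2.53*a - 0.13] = -4.24*a^3 + 6.72*a^2 + 6.3*a + 2.53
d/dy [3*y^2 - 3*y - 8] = 6*y - 3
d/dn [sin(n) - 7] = cos(n)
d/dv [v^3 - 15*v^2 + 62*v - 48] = 3*v^2 - 30*v + 62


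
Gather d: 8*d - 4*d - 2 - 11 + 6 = 4*d - 7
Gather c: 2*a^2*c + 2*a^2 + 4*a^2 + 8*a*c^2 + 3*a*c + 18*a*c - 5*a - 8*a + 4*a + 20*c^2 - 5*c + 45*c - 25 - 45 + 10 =6*a^2 - 9*a + c^2*(8*a + 20) + c*(2*a^2 + 21*a + 40) - 60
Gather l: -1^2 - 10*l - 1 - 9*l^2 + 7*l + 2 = -9*l^2 - 3*l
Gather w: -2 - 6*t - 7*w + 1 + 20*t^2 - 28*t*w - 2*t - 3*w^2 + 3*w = 20*t^2 - 8*t - 3*w^2 + w*(-28*t - 4) - 1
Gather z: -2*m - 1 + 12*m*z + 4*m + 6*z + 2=2*m + z*(12*m + 6) + 1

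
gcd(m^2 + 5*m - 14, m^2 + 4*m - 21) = m + 7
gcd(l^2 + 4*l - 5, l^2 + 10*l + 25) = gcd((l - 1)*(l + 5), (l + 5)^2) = l + 5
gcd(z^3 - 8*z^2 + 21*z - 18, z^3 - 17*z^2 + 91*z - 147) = z - 3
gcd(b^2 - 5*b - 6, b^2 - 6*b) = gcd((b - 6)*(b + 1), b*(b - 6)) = b - 6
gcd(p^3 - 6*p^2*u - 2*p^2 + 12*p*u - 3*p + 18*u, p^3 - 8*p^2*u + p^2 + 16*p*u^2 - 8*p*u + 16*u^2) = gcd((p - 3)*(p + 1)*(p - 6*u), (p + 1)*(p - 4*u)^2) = p + 1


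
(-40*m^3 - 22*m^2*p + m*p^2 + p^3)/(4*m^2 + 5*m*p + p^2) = (-10*m^2 - 3*m*p + p^2)/(m + p)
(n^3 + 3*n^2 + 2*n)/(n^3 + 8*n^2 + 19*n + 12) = n*(n + 2)/(n^2 + 7*n + 12)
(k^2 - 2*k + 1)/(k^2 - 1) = (k - 1)/(k + 1)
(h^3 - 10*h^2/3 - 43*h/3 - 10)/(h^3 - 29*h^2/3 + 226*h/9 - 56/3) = 3*(3*h^2 + 8*h + 5)/(9*h^2 - 33*h + 28)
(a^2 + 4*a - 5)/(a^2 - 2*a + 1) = (a + 5)/(a - 1)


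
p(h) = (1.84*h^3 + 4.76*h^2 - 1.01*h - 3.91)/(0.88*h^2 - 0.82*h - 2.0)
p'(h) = (0.82 - 1.76*h)*(1.84*h^3 + 4.76*h^2 - 1.01*h - 3.91)/(0.88*h^2 - 0.82*h - 2.0)^2 + (5.52*h^2 + 9.52*h - 1.01)/(0.88*h^2 - 0.82*h - 2.0) = (1.6192*h^4 - 3.0176*h^3 - 14.0544*h^2 - 12.1584*h - 1.1862)/(0.7744*h^4 - 1.4432*h^3 - 2.8476*h^2 + 3.28*h + 4.0)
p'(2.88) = -13.15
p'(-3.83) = 1.81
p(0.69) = 0.81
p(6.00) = 22.57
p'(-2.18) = 1.67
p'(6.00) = 1.41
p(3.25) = 22.95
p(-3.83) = -2.39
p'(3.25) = -5.23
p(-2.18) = 0.47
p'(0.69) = -3.66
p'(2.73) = -20.55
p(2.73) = 28.55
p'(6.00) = 1.41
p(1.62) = -14.49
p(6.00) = 22.57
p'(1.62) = -57.26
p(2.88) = 26.08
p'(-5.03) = 1.89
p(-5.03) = -4.62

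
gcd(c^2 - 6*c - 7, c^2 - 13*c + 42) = c - 7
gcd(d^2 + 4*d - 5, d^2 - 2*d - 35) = d + 5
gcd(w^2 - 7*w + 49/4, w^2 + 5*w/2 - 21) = w - 7/2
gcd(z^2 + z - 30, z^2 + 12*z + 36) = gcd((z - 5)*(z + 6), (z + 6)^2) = z + 6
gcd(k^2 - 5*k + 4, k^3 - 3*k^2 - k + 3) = k - 1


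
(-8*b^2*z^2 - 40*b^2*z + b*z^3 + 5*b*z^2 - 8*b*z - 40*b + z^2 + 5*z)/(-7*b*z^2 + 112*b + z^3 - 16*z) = (8*b^2*z^2 + 40*b^2*z - b*z^3 - 5*b*z^2 + 8*b*z + 40*b - z^2 - 5*z)/(7*b*z^2 - 112*b - z^3 + 16*z)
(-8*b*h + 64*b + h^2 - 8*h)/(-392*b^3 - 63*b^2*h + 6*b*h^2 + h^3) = (h - 8)/(49*b^2 + 14*b*h + h^2)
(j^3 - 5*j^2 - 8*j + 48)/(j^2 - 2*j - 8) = (j^2 - j - 12)/(j + 2)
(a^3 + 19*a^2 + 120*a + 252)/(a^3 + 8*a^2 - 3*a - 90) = (a^2 + 13*a + 42)/(a^2 + 2*a - 15)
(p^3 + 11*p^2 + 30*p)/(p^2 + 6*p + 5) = p*(p + 6)/(p + 1)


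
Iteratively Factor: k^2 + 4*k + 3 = (k + 3)*(k + 1)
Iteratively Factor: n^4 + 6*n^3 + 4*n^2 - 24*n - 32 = (n + 2)*(n^3 + 4*n^2 - 4*n - 16) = (n + 2)*(n + 4)*(n^2 - 4) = (n + 2)^2*(n + 4)*(n - 2)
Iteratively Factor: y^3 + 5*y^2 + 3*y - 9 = (y - 1)*(y^2 + 6*y + 9) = (y - 1)*(y + 3)*(y + 3)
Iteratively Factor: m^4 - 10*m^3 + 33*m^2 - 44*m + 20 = (m - 1)*(m^3 - 9*m^2 + 24*m - 20) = (m - 5)*(m - 1)*(m^2 - 4*m + 4) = (m - 5)*(m - 2)*(m - 1)*(m - 2)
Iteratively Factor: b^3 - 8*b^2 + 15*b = (b)*(b^2 - 8*b + 15) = b*(b - 3)*(b - 5)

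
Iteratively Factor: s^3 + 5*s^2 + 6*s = (s + 3)*(s^2 + 2*s) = s*(s + 3)*(s + 2)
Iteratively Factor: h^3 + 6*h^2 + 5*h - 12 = (h + 3)*(h^2 + 3*h - 4) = (h + 3)*(h + 4)*(h - 1)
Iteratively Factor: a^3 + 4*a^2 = (a + 4)*(a^2) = a*(a + 4)*(a)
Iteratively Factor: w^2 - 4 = (w - 2)*(w + 2)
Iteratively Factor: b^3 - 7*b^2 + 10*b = (b - 2)*(b^2 - 5*b) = (b - 5)*(b - 2)*(b)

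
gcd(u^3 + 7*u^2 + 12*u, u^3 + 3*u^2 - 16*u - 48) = u^2 + 7*u + 12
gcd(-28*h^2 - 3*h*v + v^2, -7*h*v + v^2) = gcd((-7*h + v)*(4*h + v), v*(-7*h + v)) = -7*h + v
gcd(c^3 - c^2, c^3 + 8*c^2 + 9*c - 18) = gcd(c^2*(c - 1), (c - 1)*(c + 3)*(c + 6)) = c - 1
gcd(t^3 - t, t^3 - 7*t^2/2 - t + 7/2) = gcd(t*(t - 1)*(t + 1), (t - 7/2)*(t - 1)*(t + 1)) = t^2 - 1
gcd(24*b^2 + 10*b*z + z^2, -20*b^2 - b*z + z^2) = 4*b + z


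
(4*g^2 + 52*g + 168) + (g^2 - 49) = 5*g^2 + 52*g + 119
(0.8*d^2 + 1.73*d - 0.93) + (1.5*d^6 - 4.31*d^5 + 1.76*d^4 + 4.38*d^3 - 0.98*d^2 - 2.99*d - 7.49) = 1.5*d^6 - 4.31*d^5 + 1.76*d^4 + 4.38*d^3 - 0.18*d^2 - 1.26*d - 8.42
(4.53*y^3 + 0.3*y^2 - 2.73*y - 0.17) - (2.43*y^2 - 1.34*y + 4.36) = 4.53*y^3 - 2.13*y^2 - 1.39*y - 4.53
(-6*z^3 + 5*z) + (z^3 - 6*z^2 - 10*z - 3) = -5*z^3 - 6*z^2 - 5*z - 3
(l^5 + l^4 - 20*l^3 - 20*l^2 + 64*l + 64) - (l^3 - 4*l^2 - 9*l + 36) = l^5 + l^4 - 21*l^3 - 16*l^2 + 73*l + 28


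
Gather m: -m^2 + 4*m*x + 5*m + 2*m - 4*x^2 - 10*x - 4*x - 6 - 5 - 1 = -m^2 + m*(4*x + 7) - 4*x^2 - 14*x - 12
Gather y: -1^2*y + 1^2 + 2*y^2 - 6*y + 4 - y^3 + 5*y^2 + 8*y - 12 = -y^3 + 7*y^2 + y - 7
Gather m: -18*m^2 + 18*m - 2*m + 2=-18*m^2 + 16*m + 2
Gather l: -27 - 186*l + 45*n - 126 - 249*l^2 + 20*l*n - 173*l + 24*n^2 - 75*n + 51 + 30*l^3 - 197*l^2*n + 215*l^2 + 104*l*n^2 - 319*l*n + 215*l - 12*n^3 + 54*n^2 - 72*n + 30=30*l^3 + l^2*(-197*n - 34) + l*(104*n^2 - 299*n - 144) - 12*n^3 + 78*n^2 - 102*n - 72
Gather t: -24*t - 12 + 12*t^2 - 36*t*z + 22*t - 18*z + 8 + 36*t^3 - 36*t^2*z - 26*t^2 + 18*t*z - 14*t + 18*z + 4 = 36*t^3 + t^2*(-36*z - 14) + t*(-18*z - 16)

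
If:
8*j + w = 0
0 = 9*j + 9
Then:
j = -1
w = 8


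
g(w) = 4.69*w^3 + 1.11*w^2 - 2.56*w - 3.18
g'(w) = 14.07*w^2 + 2.22*w - 2.56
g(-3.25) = -144.13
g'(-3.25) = 138.84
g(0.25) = -3.68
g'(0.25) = -1.13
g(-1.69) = -18.32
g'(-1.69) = 33.87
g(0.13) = -3.48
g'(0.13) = -2.03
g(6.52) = 1327.23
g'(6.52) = 610.04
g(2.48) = 68.83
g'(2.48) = 89.48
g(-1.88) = -25.61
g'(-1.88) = 43.00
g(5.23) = 684.72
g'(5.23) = 393.91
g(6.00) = 1034.46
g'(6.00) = 517.28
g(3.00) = 125.76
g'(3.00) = 130.73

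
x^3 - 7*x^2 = x^2*(x - 7)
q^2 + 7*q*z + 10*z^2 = (q + 2*z)*(q + 5*z)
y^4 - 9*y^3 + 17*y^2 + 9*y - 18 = (y - 6)*(y - 3)*(y - 1)*(y + 1)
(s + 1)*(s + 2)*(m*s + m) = m*s^3 + 4*m*s^2 + 5*m*s + 2*m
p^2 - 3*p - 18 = (p - 6)*(p + 3)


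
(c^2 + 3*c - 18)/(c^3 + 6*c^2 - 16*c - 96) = (c - 3)/(c^2 - 16)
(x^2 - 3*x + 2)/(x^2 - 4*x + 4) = (x - 1)/(x - 2)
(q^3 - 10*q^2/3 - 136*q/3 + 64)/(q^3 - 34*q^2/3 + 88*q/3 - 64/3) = (q + 6)/(q - 2)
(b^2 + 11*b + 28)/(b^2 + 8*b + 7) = (b + 4)/(b + 1)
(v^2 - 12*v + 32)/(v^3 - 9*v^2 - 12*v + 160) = (v - 4)/(v^2 - v - 20)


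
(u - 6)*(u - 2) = u^2 - 8*u + 12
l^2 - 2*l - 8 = (l - 4)*(l + 2)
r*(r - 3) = r^2 - 3*r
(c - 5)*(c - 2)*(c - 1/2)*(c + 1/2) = c^4 - 7*c^3 + 39*c^2/4 + 7*c/4 - 5/2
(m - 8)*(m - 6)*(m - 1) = m^3 - 15*m^2 + 62*m - 48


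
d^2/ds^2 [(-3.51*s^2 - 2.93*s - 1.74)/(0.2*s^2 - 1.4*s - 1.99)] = (-2.22044604925031e-16*s^4 - 2.2*s^3 - 8.79948*s^2 - 4.07364*s - 19.679782)/(0.008*s^6 - 0.168*s^5 + 0.9372*s^4 + 0.5992*s^3 - 9.32514*s^2 - 16.63242*s - 7.880599)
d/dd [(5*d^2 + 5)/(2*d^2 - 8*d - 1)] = 10*(-4*d^2 - 3*d + 4)/(4*d^4 - 32*d^3 + 60*d^2 + 16*d + 1)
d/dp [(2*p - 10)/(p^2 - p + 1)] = 2*(p^2 - p - (p - 5)*(2*p - 1) + 1)/(p^2 - p + 1)^2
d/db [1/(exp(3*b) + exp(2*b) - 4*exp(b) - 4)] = (-3*exp(2*b) - 2*exp(b) + 4)*exp(b)/(exp(3*b) + exp(2*b) - 4*exp(b) - 4)^2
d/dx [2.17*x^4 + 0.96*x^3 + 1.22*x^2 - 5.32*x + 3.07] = 8.68*x^3 + 2.88*x^2 + 2.44*x - 5.32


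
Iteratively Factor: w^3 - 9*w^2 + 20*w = (w - 4)*(w^2 - 5*w) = (w - 5)*(w - 4)*(w)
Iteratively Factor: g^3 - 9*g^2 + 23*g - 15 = (g - 5)*(g^2 - 4*g + 3) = (g - 5)*(g - 3)*(g - 1)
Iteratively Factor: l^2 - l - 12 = (l + 3)*(l - 4)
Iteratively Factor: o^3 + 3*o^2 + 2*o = (o + 1)*(o^2 + 2*o) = o*(o + 1)*(o + 2)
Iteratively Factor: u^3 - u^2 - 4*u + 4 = (u + 2)*(u^2 - 3*u + 2) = (u - 1)*(u + 2)*(u - 2)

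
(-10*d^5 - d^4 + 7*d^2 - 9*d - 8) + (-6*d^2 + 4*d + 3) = -10*d^5 - d^4 + d^2 - 5*d - 5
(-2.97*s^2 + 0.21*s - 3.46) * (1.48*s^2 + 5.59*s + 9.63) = -4.3956*s^4 - 16.2915*s^3 - 32.548*s^2 - 17.3191*s - 33.3198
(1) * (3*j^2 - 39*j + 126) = 3*j^2 - 39*j + 126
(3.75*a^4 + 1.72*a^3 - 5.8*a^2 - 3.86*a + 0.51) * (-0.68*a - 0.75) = -2.55*a^5 - 3.9821*a^4 + 2.654*a^3 + 6.9748*a^2 + 2.5482*a - 0.3825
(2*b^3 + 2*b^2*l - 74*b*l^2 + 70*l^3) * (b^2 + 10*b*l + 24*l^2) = 2*b^5 + 22*b^4*l - 6*b^3*l^2 - 622*b^2*l^3 - 1076*b*l^4 + 1680*l^5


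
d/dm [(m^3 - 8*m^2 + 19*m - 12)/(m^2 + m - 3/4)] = 4*(4*m^4 + 8*m^3 - 117*m^2 + 144*m - 9)/(16*m^4 + 32*m^3 - 8*m^2 - 24*m + 9)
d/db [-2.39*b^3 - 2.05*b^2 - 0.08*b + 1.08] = -7.17*b^2 - 4.1*b - 0.08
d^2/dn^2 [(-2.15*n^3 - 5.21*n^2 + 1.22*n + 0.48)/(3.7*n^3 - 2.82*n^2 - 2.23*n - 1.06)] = (-187.516*n^6 - 6.22709999999984*n^5 - 356.63634*n^4 - 269.670202*n^3 + 119.507484*n^2 - 6.96885600000001*n - 15.571232)/(50.653*n^9 - 115.8174*n^8 - 3.31446*n^7 + 73.646952*n^6 + 68.357874*n^5 - 14.883006*n^4 - 38.613103*n^3 - 25.319478*n^2 - 7.516884*n - 1.191016)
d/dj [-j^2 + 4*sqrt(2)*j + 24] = -2*j + 4*sqrt(2)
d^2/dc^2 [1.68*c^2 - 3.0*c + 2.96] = 3.36000000000000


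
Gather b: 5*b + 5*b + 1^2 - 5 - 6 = 10*b - 10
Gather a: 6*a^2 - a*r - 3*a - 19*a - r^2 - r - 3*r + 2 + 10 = 6*a^2 + a*(-r - 22) - r^2 - 4*r + 12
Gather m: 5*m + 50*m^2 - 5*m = 50*m^2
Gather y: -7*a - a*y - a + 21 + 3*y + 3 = -8*a + y*(3 - a) + 24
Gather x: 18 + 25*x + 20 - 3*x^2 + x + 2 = -3*x^2 + 26*x + 40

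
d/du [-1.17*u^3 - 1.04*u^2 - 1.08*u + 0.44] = -3.51*u^2 - 2.08*u - 1.08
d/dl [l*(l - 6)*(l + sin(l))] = l*(l - 6)*(cos(l) + 1) + l*(l + sin(l)) + (l - 6)*(l + sin(l))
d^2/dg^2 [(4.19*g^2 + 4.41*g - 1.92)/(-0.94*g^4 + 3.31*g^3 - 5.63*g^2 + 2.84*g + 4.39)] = (-22.213704*g^8 + 31.460484*g^7 + 206.007142*g^6 - 743.374146*g^5 + 679.134558*g^4 - 435.207095999999*g^3 + 716.14029*g^2 - 1005.568974*g + 74.344226)/(0.830584*g^12 - 8.774148*g^11 + 45.820206*g^10 - 148.896055*g^9 + 315.815031*g^8 - 416.321001*g^7 + 235.055666*g^6 + 211.02207*g^5 - 474.479403*g^4 + 206.877271*g^3 + 219.281817*g^2 - 164.198292*g - 84.604519)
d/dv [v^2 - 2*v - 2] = 2*v - 2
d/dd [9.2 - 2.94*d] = -2.94000000000000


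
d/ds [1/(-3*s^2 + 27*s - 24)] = (2*s - 9)/(3*(s^2 - 9*s + 8)^2)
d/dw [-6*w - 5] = -6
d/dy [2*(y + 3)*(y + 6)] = 4*y + 18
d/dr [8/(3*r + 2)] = -24/(3*r + 2)^2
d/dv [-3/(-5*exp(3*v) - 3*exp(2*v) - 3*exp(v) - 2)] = (-45*exp(2*v) - 18*exp(v) - 9)*exp(v)/(5*exp(3*v) + 3*exp(2*v) + 3*exp(v) + 2)^2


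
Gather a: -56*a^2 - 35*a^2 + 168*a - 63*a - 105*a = -91*a^2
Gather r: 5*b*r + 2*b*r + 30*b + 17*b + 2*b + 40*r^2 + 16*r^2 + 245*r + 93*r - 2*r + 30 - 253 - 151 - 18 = 49*b + 56*r^2 + r*(7*b + 336) - 392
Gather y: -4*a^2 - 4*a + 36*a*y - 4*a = -4*a^2 + 36*a*y - 8*a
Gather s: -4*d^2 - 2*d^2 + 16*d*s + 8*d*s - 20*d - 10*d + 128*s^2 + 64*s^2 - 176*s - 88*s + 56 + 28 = -6*d^2 - 30*d + 192*s^2 + s*(24*d - 264) + 84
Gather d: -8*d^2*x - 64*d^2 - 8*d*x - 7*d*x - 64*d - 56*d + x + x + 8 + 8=d^2*(-8*x - 64) + d*(-15*x - 120) + 2*x + 16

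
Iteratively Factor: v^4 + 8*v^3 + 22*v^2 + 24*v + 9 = (v + 3)*(v^3 + 5*v^2 + 7*v + 3) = (v + 3)^2*(v^2 + 2*v + 1) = (v + 1)*(v + 3)^2*(v + 1)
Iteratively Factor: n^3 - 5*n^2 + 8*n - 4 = (n - 2)*(n^2 - 3*n + 2) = (n - 2)^2*(n - 1)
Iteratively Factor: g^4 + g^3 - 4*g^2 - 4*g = (g + 2)*(g^3 - g^2 - 2*g) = g*(g + 2)*(g^2 - g - 2) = g*(g - 2)*(g + 2)*(g + 1)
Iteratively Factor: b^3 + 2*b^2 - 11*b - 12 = (b + 1)*(b^2 + b - 12) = (b + 1)*(b + 4)*(b - 3)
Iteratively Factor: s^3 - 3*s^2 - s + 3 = (s - 1)*(s^2 - 2*s - 3) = (s - 1)*(s + 1)*(s - 3)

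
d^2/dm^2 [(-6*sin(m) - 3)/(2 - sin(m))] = 15*(-2*sin(m) + cos(m)^2 + 1)/(sin(m) - 2)^3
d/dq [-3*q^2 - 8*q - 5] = -6*q - 8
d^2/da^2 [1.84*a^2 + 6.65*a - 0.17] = 3.68000000000000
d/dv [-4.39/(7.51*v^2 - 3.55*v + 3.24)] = (65.9378*v - 15.5845)/(7.51*v^2 - 3.55*v + 3.24)^2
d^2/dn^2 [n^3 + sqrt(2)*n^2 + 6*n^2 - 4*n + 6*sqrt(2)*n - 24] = 6*n + 2*sqrt(2) + 12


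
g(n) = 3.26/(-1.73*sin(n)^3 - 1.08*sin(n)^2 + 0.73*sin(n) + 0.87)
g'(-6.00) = 0.96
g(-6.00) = 3.42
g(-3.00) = 4.34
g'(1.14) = 17.45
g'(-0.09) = -4.51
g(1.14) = -4.97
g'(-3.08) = 4.07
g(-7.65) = 4.38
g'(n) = 3.26*(5.19*sin(n)^2*cos(n) + 2.16*sin(n)*cos(n) - 0.73*cos(n))/(-1.73*sin(n)^3 - 1.08*sin(n)^2 + 0.73*sin(n) + 0.87)^2 = (16.9194*sin(n)^2 + 7.0416*sin(n) - 2.3798)*cos(n)/(1.73*sin(n)^3 + 1.08*sin(n)^2 - 0.73*sin(n) - 0.87)^2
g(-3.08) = 3.97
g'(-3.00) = 5.34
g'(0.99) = 103.25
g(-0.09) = 4.09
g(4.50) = 4.40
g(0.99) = -11.42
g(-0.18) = 4.56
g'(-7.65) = 2.54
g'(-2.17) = -7.40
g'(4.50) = -2.66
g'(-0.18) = -5.97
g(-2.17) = 6.46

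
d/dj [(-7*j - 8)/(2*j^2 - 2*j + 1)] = (14*j^2 + 32*j - 23)/(4*j^4 - 8*j^3 + 8*j^2 - 4*j + 1)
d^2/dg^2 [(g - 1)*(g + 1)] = 2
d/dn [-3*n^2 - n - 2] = -6*n - 1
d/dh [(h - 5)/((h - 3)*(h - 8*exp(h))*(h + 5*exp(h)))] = ((5 - h)*(h - 8*exp(h))*(h + 5*exp(h)) - (h - 5)*(h - 3)*(h - 8*exp(h))*(5*exp(h) + 1) + (h - 5)*(h - 3)*(h + 5*exp(h))*(8*exp(h) - 1) + (h - 3)*(h - 8*exp(h))*(h + 5*exp(h)))/((h - 3)^2*(h - 8*exp(h))^2*(h + 5*exp(h))^2)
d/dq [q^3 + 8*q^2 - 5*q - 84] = 3*q^2 + 16*q - 5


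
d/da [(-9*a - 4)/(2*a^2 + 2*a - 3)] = (18*a^2 + 16*a + 35)/(4*a^4 + 8*a^3 - 8*a^2 - 12*a + 9)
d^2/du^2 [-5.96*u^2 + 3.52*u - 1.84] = -11.9200000000000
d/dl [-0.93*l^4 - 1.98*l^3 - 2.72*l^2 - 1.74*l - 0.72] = -3.72*l^3 - 5.94*l^2 - 5.44*l - 1.74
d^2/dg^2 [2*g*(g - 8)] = 4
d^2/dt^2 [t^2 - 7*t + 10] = 2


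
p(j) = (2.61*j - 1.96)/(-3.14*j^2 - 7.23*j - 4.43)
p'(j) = (2.61*j - 1.96)*(6.28*j + 7.23)/(-3.14*j^2 - 7.23*j - 4.43)^2 + 2.61/(-3.14*j^2 - 7.23*j - 4.43) = (8.1954*j^2 - 12.3088*j - 25.7331)/(9.8596*j^4 + 45.4044*j^3 + 80.0933*j^2 + 64.0578*j + 19.6249)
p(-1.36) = 13.61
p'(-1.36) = 37.60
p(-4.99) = 0.32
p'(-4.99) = 0.11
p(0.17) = 0.26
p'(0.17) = -0.83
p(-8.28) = 0.15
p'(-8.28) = 0.02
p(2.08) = -0.10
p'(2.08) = -0.01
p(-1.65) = 5.97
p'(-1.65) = 15.34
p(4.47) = -0.10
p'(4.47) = 0.01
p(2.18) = -0.11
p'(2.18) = -0.01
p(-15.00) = 0.07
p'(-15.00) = 0.01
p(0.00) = 0.44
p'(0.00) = -1.31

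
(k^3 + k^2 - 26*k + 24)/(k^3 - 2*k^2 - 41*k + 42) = (k - 4)/(k - 7)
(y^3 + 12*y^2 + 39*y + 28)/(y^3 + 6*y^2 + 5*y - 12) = (y^2 + 8*y + 7)/(y^2 + 2*y - 3)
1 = 1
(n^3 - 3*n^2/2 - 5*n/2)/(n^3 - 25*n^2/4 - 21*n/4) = 2*(-2*n^2 + 3*n + 5)/(-4*n^2 + 25*n + 21)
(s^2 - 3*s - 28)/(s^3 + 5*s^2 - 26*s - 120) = (s - 7)/(s^2 + s - 30)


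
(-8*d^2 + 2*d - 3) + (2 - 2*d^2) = -10*d^2 + 2*d - 1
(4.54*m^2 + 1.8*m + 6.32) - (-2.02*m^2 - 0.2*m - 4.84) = 6.56*m^2 + 2.0*m + 11.16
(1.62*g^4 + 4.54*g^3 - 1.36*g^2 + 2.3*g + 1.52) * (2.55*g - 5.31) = 4.131*g^5 + 2.9748*g^4 - 27.5754*g^3 + 13.0866*g^2 - 8.337*g - 8.0712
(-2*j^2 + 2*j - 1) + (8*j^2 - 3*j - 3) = 6*j^2 - j - 4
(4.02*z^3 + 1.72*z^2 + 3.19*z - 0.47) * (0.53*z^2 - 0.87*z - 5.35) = 2.1306*z^5 - 2.5858*z^4 - 21.3127*z^3 - 12.2264*z^2 - 16.6576*z + 2.5145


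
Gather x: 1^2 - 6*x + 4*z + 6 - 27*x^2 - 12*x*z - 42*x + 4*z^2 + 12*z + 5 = -27*x^2 + x*(-12*z - 48) + 4*z^2 + 16*z + 12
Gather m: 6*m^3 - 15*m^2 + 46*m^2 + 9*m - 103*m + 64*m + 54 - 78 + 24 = 6*m^3 + 31*m^2 - 30*m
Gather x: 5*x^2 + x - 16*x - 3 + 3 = 5*x^2 - 15*x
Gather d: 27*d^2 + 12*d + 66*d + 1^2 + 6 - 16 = 27*d^2 + 78*d - 9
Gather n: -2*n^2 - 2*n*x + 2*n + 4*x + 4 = -2*n^2 + n*(2 - 2*x) + 4*x + 4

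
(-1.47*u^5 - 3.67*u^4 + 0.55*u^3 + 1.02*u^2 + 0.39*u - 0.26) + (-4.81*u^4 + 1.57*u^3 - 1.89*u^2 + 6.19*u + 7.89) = -1.47*u^5 - 8.48*u^4 + 2.12*u^3 - 0.87*u^2 + 6.58*u + 7.63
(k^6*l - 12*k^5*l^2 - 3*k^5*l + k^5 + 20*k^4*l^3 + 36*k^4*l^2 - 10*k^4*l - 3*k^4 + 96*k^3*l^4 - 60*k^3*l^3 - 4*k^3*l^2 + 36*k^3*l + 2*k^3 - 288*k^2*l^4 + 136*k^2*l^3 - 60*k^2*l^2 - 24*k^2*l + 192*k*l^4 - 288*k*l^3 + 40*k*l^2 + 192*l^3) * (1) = k^6*l - 12*k^5*l^2 - 3*k^5*l + k^5 + 20*k^4*l^3 + 36*k^4*l^2 - 10*k^4*l - 3*k^4 + 96*k^3*l^4 - 60*k^3*l^3 - 4*k^3*l^2 + 36*k^3*l + 2*k^3 - 288*k^2*l^4 + 136*k^2*l^3 - 60*k^2*l^2 - 24*k^2*l + 192*k*l^4 - 288*k*l^3 + 40*k*l^2 + 192*l^3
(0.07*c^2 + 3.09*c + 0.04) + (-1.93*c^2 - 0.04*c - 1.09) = -1.86*c^2 + 3.05*c - 1.05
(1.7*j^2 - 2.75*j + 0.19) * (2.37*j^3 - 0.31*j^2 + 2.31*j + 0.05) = 4.029*j^5 - 7.0445*j^4 + 5.2298*j^3 - 6.3264*j^2 + 0.3014*j + 0.0095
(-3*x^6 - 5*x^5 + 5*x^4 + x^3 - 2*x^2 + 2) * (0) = 0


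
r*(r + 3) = r^2 + 3*r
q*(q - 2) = q^2 - 2*q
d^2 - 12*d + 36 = (d - 6)^2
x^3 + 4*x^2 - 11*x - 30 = (x - 3)*(x + 2)*(x + 5)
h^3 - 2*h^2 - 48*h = h*(h - 8)*(h + 6)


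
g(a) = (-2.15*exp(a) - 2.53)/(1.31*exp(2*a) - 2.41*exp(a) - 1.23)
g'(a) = (-2.15*exp(a) - 2.53)*(-2.62*exp(2*a) + 2.41*exp(a))/(1.31*exp(2*a) - 2.41*exp(a) - 1.23)^2 - 2.15*exp(a)/(1.31*exp(2*a) - 2.41*exp(a) - 1.23) = (2.8165*exp(2*a) + 6.6286*exp(a) - 3.4528)*exp(a)/(1.7161*exp(4*a) - 6.3142*exp(3*a) + 2.5855*exp(2*a) + 5.9286*exp(a) + 1.5129)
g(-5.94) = 2.05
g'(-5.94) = -0.01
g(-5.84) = 2.05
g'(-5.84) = -0.01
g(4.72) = -0.02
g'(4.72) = 0.02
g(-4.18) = 2.02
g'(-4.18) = -0.03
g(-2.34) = 1.89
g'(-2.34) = -0.13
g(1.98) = -0.36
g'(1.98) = 0.56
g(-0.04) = 1.97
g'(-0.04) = 0.97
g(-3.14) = 1.97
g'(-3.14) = -0.08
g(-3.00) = 1.96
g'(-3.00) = -0.09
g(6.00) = 0.00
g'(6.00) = 0.00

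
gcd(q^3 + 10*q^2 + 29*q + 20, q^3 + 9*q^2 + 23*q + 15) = q^2 + 6*q + 5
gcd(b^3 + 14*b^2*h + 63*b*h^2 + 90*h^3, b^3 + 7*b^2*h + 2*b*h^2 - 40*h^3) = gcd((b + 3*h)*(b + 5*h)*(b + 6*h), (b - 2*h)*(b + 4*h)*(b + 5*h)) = b + 5*h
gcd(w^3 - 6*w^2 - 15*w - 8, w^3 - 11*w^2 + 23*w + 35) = w + 1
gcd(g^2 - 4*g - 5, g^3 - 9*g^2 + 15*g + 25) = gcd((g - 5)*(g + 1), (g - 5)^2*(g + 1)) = g^2 - 4*g - 5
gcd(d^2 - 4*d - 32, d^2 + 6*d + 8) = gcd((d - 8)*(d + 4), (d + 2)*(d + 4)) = d + 4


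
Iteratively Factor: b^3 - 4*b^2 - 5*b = (b + 1)*(b^2 - 5*b) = b*(b + 1)*(b - 5)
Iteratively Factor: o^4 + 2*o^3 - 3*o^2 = (o)*(o^3 + 2*o^2 - 3*o) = o*(o - 1)*(o^2 + 3*o) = o^2*(o - 1)*(o + 3)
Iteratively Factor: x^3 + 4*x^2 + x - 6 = (x + 2)*(x^2 + 2*x - 3) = (x + 2)*(x + 3)*(x - 1)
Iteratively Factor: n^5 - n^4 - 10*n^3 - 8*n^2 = (n)*(n^4 - n^3 - 10*n^2 - 8*n) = n^2*(n^3 - n^2 - 10*n - 8) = n^2*(n + 1)*(n^2 - 2*n - 8) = n^2*(n - 4)*(n + 1)*(n + 2)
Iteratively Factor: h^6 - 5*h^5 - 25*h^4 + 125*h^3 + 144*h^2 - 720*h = (h - 3)*(h^5 - 2*h^4 - 31*h^3 + 32*h^2 + 240*h) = (h - 3)*(h + 4)*(h^4 - 6*h^3 - 7*h^2 + 60*h) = (h - 4)*(h - 3)*(h + 4)*(h^3 - 2*h^2 - 15*h) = h*(h - 4)*(h - 3)*(h + 4)*(h^2 - 2*h - 15) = h*(h - 4)*(h - 3)*(h + 3)*(h + 4)*(h - 5)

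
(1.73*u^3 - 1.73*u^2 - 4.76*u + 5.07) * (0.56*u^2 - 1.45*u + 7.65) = 0.9688*u^5 - 3.4773*u^4 + 13.0774*u^3 - 3.4933*u^2 - 43.7655*u + 38.7855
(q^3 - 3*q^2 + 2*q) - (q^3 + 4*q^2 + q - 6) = -7*q^2 + q + 6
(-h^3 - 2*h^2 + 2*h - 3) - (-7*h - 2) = -h^3 - 2*h^2 + 9*h - 1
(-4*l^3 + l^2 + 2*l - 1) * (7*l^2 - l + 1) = -28*l^5 + 11*l^4 + 9*l^3 - 8*l^2 + 3*l - 1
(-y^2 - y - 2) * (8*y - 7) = -8*y^3 - y^2 - 9*y + 14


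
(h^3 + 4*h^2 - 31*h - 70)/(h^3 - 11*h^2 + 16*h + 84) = (h^2 + 2*h - 35)/(h^2 - 13*h + 42)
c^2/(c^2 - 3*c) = c/(c - 3)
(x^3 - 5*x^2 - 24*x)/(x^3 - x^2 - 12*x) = (x - 8)/(x - 4)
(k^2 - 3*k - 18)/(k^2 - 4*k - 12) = (k + 3)/(k + 2)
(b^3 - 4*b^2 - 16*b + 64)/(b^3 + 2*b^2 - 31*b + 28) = (b^2 - 16)/(b^2 + 6*b - 7)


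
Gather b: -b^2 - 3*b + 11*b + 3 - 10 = -b^2 + 8*b - 7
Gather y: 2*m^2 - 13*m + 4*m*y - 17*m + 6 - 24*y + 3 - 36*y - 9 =2*m^2 - 30*m + y*(4*m - 60)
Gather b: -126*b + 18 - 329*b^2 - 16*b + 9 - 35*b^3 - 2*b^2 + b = -35*b^3 - 331*b^2 - 141*b + 27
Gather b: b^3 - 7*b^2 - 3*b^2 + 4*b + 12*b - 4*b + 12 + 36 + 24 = b^3 - 10*b^2 + 12*b + 72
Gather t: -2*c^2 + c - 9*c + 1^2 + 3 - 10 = -2*c^2 - 8*c - 6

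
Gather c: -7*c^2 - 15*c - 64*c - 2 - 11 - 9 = -7*c^2 - 79*c - 22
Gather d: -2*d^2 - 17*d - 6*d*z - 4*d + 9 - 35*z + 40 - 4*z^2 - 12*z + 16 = -2*d^2 + d*(-6*z - 21) - 4*z^2 - 47*z + 65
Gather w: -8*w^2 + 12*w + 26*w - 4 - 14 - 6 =-8*w^2 + 38*w - 24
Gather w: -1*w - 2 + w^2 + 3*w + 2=w^2 + 2*w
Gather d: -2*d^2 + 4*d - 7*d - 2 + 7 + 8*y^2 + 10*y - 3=-2*d^2 - 3*d + 8*y^2 + 10*y + 2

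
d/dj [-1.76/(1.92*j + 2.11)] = 3.3792/(1.92*j + 2.11)^2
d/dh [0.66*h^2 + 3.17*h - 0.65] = 1.32*h + 3.17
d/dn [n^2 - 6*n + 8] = 2*n - 6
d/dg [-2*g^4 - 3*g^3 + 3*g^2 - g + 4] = -8*g^3 - 9*g^2 + 6*g - 1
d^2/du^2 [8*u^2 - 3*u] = 16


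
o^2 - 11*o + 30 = (o - 6)*(o - 5)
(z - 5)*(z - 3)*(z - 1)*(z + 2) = z^4 - 7*z^3 + 5*z^2 + 31*z - 30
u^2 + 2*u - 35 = (u - 5)*(u + 7)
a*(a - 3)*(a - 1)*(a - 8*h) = a^4 - 8*a^3*h - 4*a^3 + 32*a^2*h + 3*a^2 - 24*a*h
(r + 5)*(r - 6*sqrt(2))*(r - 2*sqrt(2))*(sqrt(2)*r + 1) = sqrt(2)*r^4 - 15*r^3 + 5*sqrt(2)*r^3 - 75*r^2 + 16*sqrt(2)*r^2 + 24*r + 80*sqrt(2)*r + 120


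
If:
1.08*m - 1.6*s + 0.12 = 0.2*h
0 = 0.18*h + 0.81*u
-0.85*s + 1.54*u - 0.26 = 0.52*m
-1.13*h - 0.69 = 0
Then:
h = -0.61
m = -0.16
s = 0.04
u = 0.14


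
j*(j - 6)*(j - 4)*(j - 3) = j^4 - 13*j^3 + 54*j^2 - 72*j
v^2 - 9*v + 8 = (v - 8)*(v - 1)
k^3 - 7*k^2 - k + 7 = (k - 7)*(k - 1)*(k + 1)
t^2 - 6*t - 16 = (t - 8)*(t + 2)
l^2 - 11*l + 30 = (l - 6)*(l - 5)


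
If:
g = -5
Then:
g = -5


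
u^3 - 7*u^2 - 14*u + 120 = (u - 6)*(u - 5)*(u + 4)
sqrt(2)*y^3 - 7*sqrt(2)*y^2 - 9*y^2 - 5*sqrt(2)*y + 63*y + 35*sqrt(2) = (y - 7)*(y - 5*sqrt(2))*(sqrt(2)*y + 1)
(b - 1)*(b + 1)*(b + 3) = b^3 + 3*b^2 - b - 3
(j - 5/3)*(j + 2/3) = j^2 - j - 10/9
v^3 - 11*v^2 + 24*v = v*(v - 8)*(v - 3)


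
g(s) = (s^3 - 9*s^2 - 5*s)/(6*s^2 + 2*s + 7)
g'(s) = (-12*s - 2)*(s^3 - 9*s^2 - 5*s)/(6*s^2 + 2*s + 7)^2 + (3*s^2 - 18*s - 5)/(6*s^2 + 2*s + 7) = (6*s^4 + 4*s^3 + 33*s^2 - 126*s - 35)/(36*s^4 + 24*s^3 + 88*s^2 + 28*s + 49)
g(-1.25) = -0.70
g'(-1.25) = 0.94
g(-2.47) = -1.49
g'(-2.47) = 0.43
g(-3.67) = -1.89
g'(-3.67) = 0.27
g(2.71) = -1.06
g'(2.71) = 0.08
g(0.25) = -0.23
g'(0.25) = -1.04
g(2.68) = -1.06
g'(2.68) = 0.08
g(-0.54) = -0.01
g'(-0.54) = 0.72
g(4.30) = -0.86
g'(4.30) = 0.15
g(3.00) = -1.03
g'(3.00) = 0.11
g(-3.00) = -1.69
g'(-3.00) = 0.34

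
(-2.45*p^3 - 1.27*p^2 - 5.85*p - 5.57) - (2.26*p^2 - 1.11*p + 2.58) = -2.45*p^3 - 3.53*p^2 - 4.74*p - 8.15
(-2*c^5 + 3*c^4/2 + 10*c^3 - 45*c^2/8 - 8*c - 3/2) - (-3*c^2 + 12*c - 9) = -2*c^5 + 3*c^4/2 + 10*c^3 - 21*c^2/8 - 20*c + 15/2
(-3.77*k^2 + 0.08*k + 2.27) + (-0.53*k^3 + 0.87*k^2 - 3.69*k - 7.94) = -0.53*k^3 - 2.9*k^2 - 3.61*k - 5.67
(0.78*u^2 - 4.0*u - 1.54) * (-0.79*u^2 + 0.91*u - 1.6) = -0.6162*u^4 + 3.8698*u^3 - 3.6714*u^2 + 4.9986*u + 2.464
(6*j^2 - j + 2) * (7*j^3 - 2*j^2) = 42*j^5 - 19*j^4 + 16*j^3 - 4*j^2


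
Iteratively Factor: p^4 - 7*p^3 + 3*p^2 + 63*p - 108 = (p - 3)*(p^3 - 4*p^2 - 9*p + 36) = (p - 3)*(p + 3)*(p^2 - 7*p + 12) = (p - 4)*(p - 3)*(p + 3)*(p - 3)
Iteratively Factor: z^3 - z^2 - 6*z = (z + 2)*(z^2 - 3*z) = z*(z + 2)*(z - 3)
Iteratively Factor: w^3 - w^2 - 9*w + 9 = (w - 1)*(w^2 - 9) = (w - 1)*(w + 3)*(w - 3)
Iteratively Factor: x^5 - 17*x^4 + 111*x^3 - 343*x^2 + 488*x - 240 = (x - 4)*(x^4 - 13*x^3 + 59*x^2 - 107*x + 60) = (x - 4)*(x - 1)*(x^3 - 12*x^2 + 47*x - 60) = (x - 4)^2*(x - 1)*(x^2 - 8*x + 15) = (x - 5)*(x - 4)^2*(x - 1)*(x - 3)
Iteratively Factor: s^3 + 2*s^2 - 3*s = (s - 1)*(s^2 + 3*s) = s*(s - 1)*(s + 3)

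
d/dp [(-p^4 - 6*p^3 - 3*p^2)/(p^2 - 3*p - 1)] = p*(-2*p^4 + 3*p^3 + 40*p^2 + 27*p + 6)/(p^4 - 6*p^3 + 7*p^2 + 6*p + 1)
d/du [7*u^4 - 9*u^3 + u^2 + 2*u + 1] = 28*u^3 - 27*u^2 + 2*u + 2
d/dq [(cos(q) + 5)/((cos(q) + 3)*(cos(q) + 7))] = (cos(q)^2 + 10*cos(q) + 29)*sin(q)/((cos(q) + 3)^2*(cos(q) + 7)^2)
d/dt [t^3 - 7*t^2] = t*(3*t - 14)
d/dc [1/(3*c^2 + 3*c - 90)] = (-2*c - 1)/(3*(c^2 + c - 30)^2)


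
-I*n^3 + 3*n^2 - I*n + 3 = (n - I)*(n + 3*I)*(-I*n + 1)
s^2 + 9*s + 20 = (s + 4)*(s + 5)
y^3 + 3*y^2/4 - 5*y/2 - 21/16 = (y - 3/2)*(y + 1/2)*(y + 7/4)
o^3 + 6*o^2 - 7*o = o*(o - 1)*(o + 7)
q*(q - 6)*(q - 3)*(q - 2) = q^4 - 11*q^3 + 36*q^2 - 36*q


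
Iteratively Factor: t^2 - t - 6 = (t + 2)*(t - 3)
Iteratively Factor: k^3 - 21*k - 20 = (k + 4)*(k^2 - 4*k - 5) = (k + 1)*(k + 4)*(k - 5)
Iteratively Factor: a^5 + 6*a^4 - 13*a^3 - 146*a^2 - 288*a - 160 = (a + 1)*(a^4 + 5*a^3 - 18*a^2 - 128*a - 160) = (a + 1)*(a + 4)*(a^3 + a^2 - 22*a - 40) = (a + 1)*(a + 2)*(a + 4)*(a^2 - a - 20) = (a + 1)*(a + 2)*(a + 4)^2*(a - 5)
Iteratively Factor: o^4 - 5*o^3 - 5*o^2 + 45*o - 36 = (o - 4)*(o^3 - o^2 - 9*o + 9) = (o - 4)*(o - 3)*(o^2 + 2*o - 3) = (o - 4)*(o - 3)*(o - 1)*(o + 3)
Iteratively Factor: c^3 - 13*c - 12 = (c + 1)*(c^2 - c - 12) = (c + 1)*(c + 3)*(c - 4)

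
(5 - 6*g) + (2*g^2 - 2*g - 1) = 2*g^2 - 8*g + 4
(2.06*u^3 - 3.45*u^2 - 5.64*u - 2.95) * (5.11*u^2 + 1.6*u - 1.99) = 10.5266*u^5 - 14.3335*u^4 - 38.4398*u^3 - 17.233*u^2 + 6.5036*u + 5.8705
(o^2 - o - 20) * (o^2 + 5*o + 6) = o^4 + 4*o^3 - 19*o^2 - 106*o - 120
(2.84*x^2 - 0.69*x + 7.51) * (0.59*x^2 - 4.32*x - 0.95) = 1.6756*x^4 - 12.6759*x^3 + 4.7137*x^2 - 31.7877*x - 7.1345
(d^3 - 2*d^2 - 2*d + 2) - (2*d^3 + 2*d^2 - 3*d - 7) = -d^3 - 4*d^2 + d + 9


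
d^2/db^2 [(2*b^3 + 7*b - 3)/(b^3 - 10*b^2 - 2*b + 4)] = 2*(20*b^6 + 33*b^5 - 276*b^4 + 1042*b^3 - 1098*b^2 + 792*b - 76)/(b^9 - 30*b^8 + 294*b^7 - 868*b^6 - 828*b^5 + 1032*b^4 + 520*b^3 - 432*b^2 - 96*b + 64)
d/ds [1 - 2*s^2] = -4*s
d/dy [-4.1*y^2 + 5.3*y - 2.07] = 5.3 - 8.2*y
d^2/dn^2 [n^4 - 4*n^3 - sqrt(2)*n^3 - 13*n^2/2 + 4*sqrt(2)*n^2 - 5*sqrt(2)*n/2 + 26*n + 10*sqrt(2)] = 12*n^2 - 24*n - 6*sqrt(2)*n - 13 + 8*sqrt(2)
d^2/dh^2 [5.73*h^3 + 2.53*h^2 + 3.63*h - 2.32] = 34.38*h + 5.06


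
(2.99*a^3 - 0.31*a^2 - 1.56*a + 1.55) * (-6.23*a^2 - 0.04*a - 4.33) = -18.6277*a^5 + 1.8117*a^4 - 3.2155*a^3 - 8.2518*a^2 + 6.6928*a - 6.7115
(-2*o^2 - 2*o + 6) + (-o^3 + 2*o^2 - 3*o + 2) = -o^3 - 5*o + 8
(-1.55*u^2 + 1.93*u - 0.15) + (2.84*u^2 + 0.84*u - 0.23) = 1.29*u^2 + 2.77*u - 0.38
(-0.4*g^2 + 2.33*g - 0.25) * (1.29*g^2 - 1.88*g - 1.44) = -0.516*g^4 + 3.7577*g^3 - 4.1269*g^2 - 2.8852*g + 0.36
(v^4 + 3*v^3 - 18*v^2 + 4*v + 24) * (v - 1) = v^5 + 2*v^4 - 21*v^3 + 22*v^2 + 20*v - 24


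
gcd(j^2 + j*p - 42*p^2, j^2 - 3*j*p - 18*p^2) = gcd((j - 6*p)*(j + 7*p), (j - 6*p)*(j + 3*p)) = -j + 6*p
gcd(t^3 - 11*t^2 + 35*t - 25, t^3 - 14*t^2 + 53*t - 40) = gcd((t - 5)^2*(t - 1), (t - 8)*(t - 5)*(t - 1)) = t^2 - 6*t + 5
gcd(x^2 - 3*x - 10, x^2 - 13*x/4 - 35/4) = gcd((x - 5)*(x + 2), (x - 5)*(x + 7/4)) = x - 5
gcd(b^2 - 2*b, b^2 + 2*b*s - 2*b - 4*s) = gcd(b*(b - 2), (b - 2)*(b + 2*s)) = b - 2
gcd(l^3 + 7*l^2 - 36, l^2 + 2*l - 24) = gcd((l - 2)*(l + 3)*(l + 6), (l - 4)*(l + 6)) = l + 6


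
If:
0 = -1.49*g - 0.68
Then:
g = -0.46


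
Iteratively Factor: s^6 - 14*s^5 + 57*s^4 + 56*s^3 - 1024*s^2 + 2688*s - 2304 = (s - 3)*(s^5 - 11*s^4 + 24*s^3 + 128*s^2 - 640*s + 768) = (s - 4)*(s - 3)*(s^4 - 7*s^3 - 4*s^2 + 112*s - 192) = (s - 4)*(s - 3)*(s + 4)*(s^3 - 11*s^2 + 40*s - 48) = (s - 4)^2*(s - 3)*(s + 4)*(s^2 - 7*s + 12) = (s - 4)^3*(s - 3)*(s + 4)*(s - 3)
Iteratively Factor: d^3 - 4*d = (d + 2)*(d^2 - 2*d) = d*(d + 2)*(d - 2)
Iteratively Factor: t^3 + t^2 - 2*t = (t - 1)*(t^2 + 2*t) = (t - 1)*(t + 2)*(t)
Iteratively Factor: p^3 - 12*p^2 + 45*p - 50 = (p - 5)*(p^2 - 7*p + 10) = (p - 5)^2*(p - 2)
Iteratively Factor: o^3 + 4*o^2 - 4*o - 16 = (o - 2)*(o^2 + 6*o + 8) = (o - 2)*(o + 2)*(o + 4)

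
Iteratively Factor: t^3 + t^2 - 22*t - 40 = (t + 2)*(t^2 - t - 20) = (t - 5)*(t + 2)*(t + 4)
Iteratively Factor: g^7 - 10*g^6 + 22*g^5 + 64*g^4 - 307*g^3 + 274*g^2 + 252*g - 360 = (g - 2)*(g^6 - 8*g^5 + 6*g^4 + 76*g^3 - 155*g^2 - 36*g + 180) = (g - 2)*(g + 1)*(g^5 - 9*g^4 + 15*g^3 + 61*g^2 - 216*g + 180) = (g - 2)^2*(g + 1)*(g^4 - 7*g^3 + g^2 + 63*g - 90) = (g - 5)*(g - 2)^2*(g + 1)*(g^3 - 2*g^2 - 9*g + 18) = (g - 5)*(g - 2)^3*(g + 1)*(g^2 - 9) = (g - 5)*(g - 3)*(g - 2)^3*(g + 1)*(g + 3)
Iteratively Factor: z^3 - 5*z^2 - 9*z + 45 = (z - 5)*(z^2 - 9) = (z - 5)*(z - 3)*(z + 3)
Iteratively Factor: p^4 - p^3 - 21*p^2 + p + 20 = (p - 1)*(p^3 - 21*p - 20) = (p - 1)*(p + 4)*(p^2 - 4*p - 5) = (p - 1)*(p + 1)*(p + 4)*(p - 5)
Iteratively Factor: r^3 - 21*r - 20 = (r + 1)*(r^2 - r - 20) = (r + 1)*(r + 4)*(r - 5)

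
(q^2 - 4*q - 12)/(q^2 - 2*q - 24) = (q + 2)/(q + 4)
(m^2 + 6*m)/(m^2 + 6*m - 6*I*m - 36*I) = m/(m - 6*I)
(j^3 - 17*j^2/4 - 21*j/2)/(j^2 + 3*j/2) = (4*j^2 - 17*j - 42)/(2*(2*j + 3))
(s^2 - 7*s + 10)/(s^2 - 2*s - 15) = (s - 2)/(s + 3)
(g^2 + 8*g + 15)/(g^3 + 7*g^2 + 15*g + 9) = (g + 5)/(g^2 + 4*g + 3)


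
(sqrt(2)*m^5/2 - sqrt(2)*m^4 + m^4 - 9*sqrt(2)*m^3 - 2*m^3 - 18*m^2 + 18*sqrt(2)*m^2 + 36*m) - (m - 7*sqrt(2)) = sqrt(2)*m^5/2 - sqrt(2)*m^4 + m^4 - 9*sqrt(2)*m^3 - 2*m^3 - 18*m^2 + 18*sqrt(2)*m^2 + 35*m + 7*sqrt(2)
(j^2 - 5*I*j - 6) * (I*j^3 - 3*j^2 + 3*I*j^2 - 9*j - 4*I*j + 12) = I*j^5 + 2*j^4 + 3*I*j^4 + 6*j^3 + 5*I*j^3 + 10*j^2 + 27*I*j^2 + 54*j - 36*I*j - 72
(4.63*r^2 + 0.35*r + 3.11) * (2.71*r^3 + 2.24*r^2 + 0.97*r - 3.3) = 12.5473*r^5 + 11.3197*r^4 + 13.7032*r^3 - 7.9731*r^2 + 1.8617*r - 10.263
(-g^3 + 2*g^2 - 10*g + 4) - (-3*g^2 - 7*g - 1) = -g^3 + 5*g^2 - 3*g + 5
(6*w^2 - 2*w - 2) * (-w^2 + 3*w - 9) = -6*w^4 + 20*w^3 - 58*w^2 + 12*w + 18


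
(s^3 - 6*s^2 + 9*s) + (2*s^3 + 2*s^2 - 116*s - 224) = 3*s^3 - 4*s^2 - 107*s - 224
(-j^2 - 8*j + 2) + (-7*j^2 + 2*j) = -8*j^2 - 6*j + 2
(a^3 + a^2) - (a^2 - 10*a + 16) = a^3 + 10*a - 16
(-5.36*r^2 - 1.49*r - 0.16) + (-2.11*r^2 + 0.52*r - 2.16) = -7.47*r^2 - 0.97*r - 2.32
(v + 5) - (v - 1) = 6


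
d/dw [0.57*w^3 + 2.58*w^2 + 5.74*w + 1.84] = 1.71*w^2 + 5.16*w + 5.74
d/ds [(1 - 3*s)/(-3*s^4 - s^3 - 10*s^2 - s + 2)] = (9*s^4 + 3*s^3 + 30*s^2 + 3*s - (3*s - 1)*(12*s^3 + 3*s^2 + 20*s + 1) - 6)/(3*s^4 + s^3 + 10*s^2 + s - 2)^2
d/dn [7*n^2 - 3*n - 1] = 14*n - 3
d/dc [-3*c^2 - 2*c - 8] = -6*c - 2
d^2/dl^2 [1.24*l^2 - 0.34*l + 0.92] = 2.48000000000000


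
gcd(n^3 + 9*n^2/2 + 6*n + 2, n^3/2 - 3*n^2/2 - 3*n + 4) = n + 2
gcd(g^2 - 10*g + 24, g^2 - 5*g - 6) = g - 6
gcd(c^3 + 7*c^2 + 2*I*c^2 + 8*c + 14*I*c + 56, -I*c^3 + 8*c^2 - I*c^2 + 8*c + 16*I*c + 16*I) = c + 4*I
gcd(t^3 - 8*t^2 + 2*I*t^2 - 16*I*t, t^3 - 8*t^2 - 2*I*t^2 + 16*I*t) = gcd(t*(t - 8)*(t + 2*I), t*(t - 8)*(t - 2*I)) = t^2 - 8*t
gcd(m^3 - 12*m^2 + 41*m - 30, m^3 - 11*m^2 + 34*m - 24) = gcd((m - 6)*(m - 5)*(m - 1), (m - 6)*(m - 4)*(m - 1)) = m^2 - 7*m + 6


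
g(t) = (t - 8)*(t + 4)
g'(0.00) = -4.00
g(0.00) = -32.00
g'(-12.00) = -28.00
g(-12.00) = 160.00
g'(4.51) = 5.02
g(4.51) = -29.70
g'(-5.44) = -14.88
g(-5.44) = 19.35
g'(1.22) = -1.56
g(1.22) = -35.39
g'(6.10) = 8.20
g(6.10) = -19.19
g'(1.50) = -1.00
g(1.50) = -35.75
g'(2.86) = 1.72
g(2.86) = -35.26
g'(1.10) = -1.80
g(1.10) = -35.19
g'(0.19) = -3.62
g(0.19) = -32.72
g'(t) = 2*t - 4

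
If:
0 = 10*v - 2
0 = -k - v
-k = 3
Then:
No Solution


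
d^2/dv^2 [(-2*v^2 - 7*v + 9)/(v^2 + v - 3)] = 2*(-5*v^3 + 9*v^2 - 36*v - 3)/(v^6 + 3*v^5 - 6*v^4 - 17*v^3 + 18*v^2 + 27*v - 27)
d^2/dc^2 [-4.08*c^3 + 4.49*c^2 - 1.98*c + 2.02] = 8.98 - 24.48*c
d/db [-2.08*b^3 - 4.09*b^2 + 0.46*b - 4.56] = -6.24*b^2 - 8.18*b + 0.46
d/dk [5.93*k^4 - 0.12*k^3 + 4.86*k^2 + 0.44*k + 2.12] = 23.72*k^3 - 0.36*k^2 + 9.72*k + 0.44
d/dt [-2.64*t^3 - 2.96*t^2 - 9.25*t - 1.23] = -7.92*t^2 - 5.92*t - 9.25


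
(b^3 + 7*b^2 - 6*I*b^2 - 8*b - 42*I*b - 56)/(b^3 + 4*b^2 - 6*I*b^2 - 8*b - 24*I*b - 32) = (b + 7)/(b + 4)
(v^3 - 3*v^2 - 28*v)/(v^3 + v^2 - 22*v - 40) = v*(v - 7)/(v^2 - 3*v - 10)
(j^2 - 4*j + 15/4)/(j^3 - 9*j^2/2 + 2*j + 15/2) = (j - 3/2)/(j^2 - 2*j - 3)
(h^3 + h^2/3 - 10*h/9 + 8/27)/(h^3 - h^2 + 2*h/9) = (h + 4/3)/h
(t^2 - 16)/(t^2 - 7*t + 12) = (t + 4)/(t - 3)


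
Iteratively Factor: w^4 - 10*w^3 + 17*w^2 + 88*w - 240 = (w - 5)*(w^3 - 5*w^2 - 8*w + 48) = (w - 5)*(w + 3)*(w^2 - 8*w + 16) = (w - 5)*(w - 4)*(w + 3)*(w - 4)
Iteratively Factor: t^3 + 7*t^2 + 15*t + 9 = (t + 3)*(t^2 + 4*t + 3) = (t + 1)*(t + 3)*(t + 3)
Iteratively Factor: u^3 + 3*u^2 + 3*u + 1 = (u + 1)*(u^2 + 2*u + 1) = (u + 1)^2*(u + 1)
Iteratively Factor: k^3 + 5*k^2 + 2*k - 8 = (k - 1)*(k^2 + 6*k + 8) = (k - 1)*(k + 4)*(k + 2)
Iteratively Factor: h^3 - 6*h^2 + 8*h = (h - 2)*(h^2 - 4*h) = h*(h - 2)*(h - 4)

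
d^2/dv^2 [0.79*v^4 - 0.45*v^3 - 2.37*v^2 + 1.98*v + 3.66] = 9.48*v^2 - 2.7*v - 4.74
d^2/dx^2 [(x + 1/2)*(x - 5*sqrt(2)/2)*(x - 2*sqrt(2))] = 6*x - 9*sqrt(2) + 1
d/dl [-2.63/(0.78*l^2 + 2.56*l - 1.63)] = (4.1028*l + 6.7328)/(0.78*l^2 + 2.56*l - 1.63)^2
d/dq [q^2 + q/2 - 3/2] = 2*q + 1/2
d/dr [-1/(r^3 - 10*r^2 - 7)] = r*(3*r - 20)/(-r^3 + 10*r^2 + 7)^2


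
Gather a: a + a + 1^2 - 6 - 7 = 2*a - 12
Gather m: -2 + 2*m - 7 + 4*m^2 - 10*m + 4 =4*m^2 - 8*m - 5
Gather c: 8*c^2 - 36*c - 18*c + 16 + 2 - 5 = 8*c^2 - 54*c + 13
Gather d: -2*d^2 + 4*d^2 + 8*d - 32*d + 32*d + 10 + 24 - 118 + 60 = 2*d^2 + 8*d - 24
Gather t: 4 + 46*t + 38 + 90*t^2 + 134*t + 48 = 90*t^2 + 180*t + 90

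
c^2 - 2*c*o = c*(c - 2*o)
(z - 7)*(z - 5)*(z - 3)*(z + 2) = z^4 - 13*z^3 + 41*z^2 + 37*z - 210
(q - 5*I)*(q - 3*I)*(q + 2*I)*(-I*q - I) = -I*q^4 - 6*q^3 - I*q^3 - 6*q^2 - I*q^2 - 30*q - I*q - 30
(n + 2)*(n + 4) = n^2 + 6*n + 8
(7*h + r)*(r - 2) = 7*h*r - 14*h + r^2 - 2*r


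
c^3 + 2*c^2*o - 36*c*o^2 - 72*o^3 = (c - 6*o)*(c + 2*o)*(c + 6*o)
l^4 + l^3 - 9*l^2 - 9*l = l*(l - 3)*(l + 1)*(l + 3)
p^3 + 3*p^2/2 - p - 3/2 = (p - 1)*(p + 1)*(p + 3/2)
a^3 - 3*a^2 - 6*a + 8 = (a - 4)*(a - 1)*(a + 2)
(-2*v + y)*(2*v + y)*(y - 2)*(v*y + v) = -4*v^3*y^2 + 4*v^3*y + 8*v^3 + v*y^4 - v*y^3 - 2*v*y^2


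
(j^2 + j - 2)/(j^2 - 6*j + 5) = (j + 2)/(j - 5)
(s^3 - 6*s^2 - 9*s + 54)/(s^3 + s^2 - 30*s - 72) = (s - 3)/(s + 4)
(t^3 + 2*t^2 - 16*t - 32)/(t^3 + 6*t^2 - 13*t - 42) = (t^2 - 16)/(t^2 + 4*t - 21)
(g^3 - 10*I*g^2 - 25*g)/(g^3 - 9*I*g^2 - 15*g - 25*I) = g/(g + I)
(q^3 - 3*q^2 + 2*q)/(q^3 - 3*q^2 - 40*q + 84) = q*(q - 1)/(q^2 - q - 42)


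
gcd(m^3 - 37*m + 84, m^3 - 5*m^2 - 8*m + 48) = m - 4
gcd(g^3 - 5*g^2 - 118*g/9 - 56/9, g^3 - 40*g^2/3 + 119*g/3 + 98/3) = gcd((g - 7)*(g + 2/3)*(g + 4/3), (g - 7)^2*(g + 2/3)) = g^2 - 19*g/3 - 14/3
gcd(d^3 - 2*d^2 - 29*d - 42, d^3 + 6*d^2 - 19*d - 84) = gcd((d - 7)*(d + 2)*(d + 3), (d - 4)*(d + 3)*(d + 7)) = d + 3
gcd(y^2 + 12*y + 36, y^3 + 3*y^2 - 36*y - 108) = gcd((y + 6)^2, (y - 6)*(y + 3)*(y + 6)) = y + 6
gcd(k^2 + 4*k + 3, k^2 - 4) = 1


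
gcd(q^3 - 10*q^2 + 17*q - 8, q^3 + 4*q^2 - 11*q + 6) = q^2 - 2*q + 1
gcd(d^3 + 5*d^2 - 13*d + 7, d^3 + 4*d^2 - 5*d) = d - 1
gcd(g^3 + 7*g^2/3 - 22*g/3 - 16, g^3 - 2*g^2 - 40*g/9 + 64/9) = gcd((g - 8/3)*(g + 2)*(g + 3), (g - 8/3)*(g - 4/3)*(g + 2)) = g^2 - 2*g/3 - 16/3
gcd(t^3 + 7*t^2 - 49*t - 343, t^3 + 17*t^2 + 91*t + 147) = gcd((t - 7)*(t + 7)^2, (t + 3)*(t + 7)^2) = t^2 + 14*t + 49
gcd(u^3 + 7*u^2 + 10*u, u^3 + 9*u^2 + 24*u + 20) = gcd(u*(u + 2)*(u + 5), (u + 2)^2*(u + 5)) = u^2 + 7*u + 10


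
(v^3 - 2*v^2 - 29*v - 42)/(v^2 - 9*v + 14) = (v^2 + 5*v + 6)/(v - 2)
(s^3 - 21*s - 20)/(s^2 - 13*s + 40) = (s^2 + 5*s + 4)/(s - 8)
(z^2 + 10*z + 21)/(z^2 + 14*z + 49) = (z + 3)/(z + 7)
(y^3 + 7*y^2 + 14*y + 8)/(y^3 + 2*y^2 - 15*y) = (y^3 + 7*y^2 + 14*y + 8)/(y*(y^2 + 2*y - 15))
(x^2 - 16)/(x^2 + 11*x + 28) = (x - 4)/(x + 7)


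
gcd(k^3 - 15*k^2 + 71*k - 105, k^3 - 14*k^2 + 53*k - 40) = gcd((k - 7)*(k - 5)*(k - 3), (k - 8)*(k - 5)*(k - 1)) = k - 5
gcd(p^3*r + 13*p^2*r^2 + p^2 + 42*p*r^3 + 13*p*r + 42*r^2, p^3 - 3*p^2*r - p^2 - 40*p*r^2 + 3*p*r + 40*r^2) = 1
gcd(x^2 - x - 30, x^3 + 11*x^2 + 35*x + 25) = x + 5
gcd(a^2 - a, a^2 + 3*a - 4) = a - 1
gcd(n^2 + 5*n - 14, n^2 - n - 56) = n + 7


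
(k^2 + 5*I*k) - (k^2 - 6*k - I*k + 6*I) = 6*k + 6*I*k - 6*I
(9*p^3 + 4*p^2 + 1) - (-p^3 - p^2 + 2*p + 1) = 10*p^3 + 5*p^2 - 2*p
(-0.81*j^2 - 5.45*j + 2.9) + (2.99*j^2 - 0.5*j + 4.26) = 2.18*j^2 - 5.95*j + 7.16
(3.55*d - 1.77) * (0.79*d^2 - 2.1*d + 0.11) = 2.8045*d^3 - 8.8533*d^2 + 4.1075*d - 0.1947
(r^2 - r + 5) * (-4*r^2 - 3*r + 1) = -4*r^4 + r^3 - 16*r^2 - 16*r + 5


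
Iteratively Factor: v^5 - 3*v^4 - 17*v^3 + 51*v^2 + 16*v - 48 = (v + 1)*(v^4 - 4*v^3 - 13*v^2 + 64*v - 48) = (v + 1)*(v + 4)*(v^3 - 8*v^2 + 19*v - 12) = (v - 3)*(v + 1)*(v + 4)*(v^2 - 5*v + 4) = (v - 4)*(v - 3)*(v + 1)*(v + 4)*(v - 1)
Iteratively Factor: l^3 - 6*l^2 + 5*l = (l - 5)*(l^2 - l) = l*(l - 5)*(l - 1)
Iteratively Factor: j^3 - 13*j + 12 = (j + 4)*(j^2 - 4*j + 3) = (j - 3)*(j + 4)*(j - 1)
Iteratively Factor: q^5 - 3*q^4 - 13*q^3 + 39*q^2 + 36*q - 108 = (q - 2)*(q^4 - q^3 - 15*q^2 + 9*q + 54) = (q - 3)*(q - 2)*(q^3 + 2*q^2 - 9*q - 18) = (q - 3)^2*(q - 2)*(q^2 + 5*q + 6) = (q - 3)^2*(q - 2)*(q + 2)*(q + 3)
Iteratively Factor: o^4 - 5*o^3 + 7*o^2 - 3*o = (o)*(o^3 - 5*o^2 + 7*o - 3) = o*(o - 3)*(o^2 - 2*o + 1) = o*(o - 3)*(o - 1)*(o - 1)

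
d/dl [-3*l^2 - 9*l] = -6*l - 9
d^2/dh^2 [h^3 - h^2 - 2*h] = 6*h - 2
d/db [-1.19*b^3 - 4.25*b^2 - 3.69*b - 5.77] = -3.57*b^2 - 8.5*b - 3.69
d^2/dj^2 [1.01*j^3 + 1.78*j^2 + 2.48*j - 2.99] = 6.06*j + 3.56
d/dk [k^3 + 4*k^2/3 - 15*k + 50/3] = 3*k^2 + 8*k/3 - 15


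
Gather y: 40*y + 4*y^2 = 4*y^2 + 40*y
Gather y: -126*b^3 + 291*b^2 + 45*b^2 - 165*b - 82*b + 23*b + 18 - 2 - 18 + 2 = -126*b^3 + 336*b^2 - 224*b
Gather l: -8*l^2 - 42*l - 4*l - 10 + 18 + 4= -8*l^2 - 46*l + 12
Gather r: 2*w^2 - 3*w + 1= 2*w^2 - 3*w + 1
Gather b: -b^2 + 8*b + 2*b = -b^2 + 10*b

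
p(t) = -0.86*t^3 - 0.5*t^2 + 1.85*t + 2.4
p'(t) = -2.58*t^2 - 1.0*t + 1.85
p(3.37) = -29.96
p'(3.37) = -30.82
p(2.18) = -4.85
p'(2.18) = -12.59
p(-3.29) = 21.53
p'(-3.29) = -22.79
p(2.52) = -9.88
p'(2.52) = -17.05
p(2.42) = -8.24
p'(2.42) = -15.68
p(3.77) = -43.81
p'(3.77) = -38.59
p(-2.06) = 3.99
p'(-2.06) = -7.04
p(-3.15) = 18.49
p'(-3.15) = -20.60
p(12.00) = -1533.48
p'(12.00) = -381.67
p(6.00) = -190.26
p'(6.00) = -97.03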